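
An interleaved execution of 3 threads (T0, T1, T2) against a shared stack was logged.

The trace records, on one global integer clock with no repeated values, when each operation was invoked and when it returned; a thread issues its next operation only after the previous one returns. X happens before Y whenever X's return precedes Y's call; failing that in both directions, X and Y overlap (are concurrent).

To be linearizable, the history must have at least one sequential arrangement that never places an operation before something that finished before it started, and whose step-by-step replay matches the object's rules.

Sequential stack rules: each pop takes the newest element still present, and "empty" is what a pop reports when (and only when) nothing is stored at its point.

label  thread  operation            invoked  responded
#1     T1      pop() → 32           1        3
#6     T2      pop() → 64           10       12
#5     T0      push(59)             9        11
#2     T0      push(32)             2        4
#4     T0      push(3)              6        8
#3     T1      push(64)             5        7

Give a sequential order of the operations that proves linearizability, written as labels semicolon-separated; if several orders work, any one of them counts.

#2; #1; #4; #3; #6; #5

after step 1 (#2 push(32)): stack <32>
after step 2 (#1 pop() → 32): stack <>
after step 3 (#4 push(3)): stack <3>
after step 4 (#3 push(64)): stack <3,64>
after step 5 (#6 pop() → 64): stack <3>
after step 6 (#5 push(59)): stack <3,59>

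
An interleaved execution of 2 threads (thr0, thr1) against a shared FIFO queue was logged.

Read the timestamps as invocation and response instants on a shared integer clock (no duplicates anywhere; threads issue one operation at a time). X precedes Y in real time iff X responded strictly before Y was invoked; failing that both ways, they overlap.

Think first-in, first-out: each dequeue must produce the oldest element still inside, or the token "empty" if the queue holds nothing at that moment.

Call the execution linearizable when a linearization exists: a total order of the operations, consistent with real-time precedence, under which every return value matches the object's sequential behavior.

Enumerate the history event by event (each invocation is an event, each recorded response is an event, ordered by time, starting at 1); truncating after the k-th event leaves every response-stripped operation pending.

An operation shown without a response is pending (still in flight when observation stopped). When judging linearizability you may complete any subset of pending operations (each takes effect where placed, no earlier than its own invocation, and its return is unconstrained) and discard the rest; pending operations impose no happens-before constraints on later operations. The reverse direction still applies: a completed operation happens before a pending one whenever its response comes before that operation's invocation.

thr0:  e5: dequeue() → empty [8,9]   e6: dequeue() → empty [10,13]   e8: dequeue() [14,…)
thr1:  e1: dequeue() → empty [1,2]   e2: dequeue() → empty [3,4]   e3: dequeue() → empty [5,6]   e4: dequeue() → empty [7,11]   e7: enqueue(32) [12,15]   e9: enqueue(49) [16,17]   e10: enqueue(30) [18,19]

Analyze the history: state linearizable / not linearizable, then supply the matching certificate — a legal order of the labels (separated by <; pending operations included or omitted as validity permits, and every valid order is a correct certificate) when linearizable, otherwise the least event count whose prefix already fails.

step 1: e1 dequeue() → empty — queue <>
step 2: e2 dequeue() → empty — queue <>
step 3: e3 dequeue() → empty — queue <>
step 4: e4 dequeue() → empty — queue <>
step 5: e5 dequeue() → empty — queue <>
step 6: e6 dequeue() → empty — queue <>
step 7: e7 enqueue(32) — queue <32>
step 8: e8 dequeue() (pending, included) — queue <>
step 9: e9 enqueue(49) — queue <49>
step 10: e10 enqueue(30) — queue <49,30>

linearizable — witness: e1 < e2 < e3 < e4 < e5 < e6 < e7 < e8 < e9 < e10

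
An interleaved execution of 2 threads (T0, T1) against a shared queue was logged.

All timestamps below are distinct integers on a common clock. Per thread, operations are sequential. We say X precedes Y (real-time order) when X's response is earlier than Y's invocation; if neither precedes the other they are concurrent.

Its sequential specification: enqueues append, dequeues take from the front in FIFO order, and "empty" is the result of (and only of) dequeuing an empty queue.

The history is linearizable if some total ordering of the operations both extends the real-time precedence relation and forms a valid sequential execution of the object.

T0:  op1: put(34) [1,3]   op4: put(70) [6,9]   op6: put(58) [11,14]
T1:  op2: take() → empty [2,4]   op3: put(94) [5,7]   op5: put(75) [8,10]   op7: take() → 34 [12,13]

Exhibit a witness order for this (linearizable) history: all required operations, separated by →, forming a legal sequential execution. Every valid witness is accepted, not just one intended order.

step 1: op2 take() → empty — queue <>
step 2: op1 put(34) — queue <34>
step 3: op3 put(94) — queue <34,94>
step 4: op4 put(70) — queue <34,94,70>
step 5: op5 put(75) — queue <34,94,70,75>
step 6: op6 put(58) — queue <34,94,70,75,58>
step 7: op7 take() → 34 — queue <94,70,75,58>

op2 → op1 → op3 → op4 → op5 → op6 → op7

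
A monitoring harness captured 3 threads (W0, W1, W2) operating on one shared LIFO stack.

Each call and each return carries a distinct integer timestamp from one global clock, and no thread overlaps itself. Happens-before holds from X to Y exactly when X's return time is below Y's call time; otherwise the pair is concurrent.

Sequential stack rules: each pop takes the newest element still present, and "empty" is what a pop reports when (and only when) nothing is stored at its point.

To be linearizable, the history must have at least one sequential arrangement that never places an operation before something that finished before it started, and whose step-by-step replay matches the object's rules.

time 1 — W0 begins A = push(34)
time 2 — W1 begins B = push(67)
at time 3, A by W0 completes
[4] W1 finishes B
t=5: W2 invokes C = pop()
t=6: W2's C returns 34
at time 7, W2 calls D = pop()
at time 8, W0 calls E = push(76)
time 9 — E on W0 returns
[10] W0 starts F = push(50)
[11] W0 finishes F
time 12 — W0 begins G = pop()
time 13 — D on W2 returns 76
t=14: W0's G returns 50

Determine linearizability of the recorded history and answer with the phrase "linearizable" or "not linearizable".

witness order: B, A, C, E, D, F, G
1. B push(67), leaving stack <67>
2. A push(34), leaving stack <67,34>
3. C pop() → 34, leaving stack <67>
4. E push(76), leaving stack <67,76>
5. D pop() → 76, leaving stack <67>
6. F push(50), leaving stack <67,50>
7. G pop() → 50, leaving stack <67>

linearizable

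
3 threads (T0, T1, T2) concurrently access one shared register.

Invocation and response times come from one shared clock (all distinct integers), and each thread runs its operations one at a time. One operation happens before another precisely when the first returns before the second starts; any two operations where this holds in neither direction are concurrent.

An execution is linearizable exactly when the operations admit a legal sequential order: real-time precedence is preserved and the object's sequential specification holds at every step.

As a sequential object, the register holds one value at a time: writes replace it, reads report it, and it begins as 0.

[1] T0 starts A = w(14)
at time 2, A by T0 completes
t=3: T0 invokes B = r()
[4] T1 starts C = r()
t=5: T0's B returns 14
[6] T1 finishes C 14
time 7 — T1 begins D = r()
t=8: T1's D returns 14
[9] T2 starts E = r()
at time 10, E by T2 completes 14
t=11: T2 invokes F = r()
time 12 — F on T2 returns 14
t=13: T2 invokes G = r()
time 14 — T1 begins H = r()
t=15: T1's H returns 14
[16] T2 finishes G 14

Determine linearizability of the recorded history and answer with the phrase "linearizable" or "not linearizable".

linearizable

witness order: A, B, C, D, E, F, G, H
1. A w(14), leaving value 14
2. B r() → 14, leaving value 14
3. C r() → 14, leaving value 14
4. D r() → 14, leaving value 14
5. E r() → 14, leaving value 14
6. F r() → 14, leaving value 14
7. G r() → 14, leaving value 14
8. H r() → 14, leaving value 14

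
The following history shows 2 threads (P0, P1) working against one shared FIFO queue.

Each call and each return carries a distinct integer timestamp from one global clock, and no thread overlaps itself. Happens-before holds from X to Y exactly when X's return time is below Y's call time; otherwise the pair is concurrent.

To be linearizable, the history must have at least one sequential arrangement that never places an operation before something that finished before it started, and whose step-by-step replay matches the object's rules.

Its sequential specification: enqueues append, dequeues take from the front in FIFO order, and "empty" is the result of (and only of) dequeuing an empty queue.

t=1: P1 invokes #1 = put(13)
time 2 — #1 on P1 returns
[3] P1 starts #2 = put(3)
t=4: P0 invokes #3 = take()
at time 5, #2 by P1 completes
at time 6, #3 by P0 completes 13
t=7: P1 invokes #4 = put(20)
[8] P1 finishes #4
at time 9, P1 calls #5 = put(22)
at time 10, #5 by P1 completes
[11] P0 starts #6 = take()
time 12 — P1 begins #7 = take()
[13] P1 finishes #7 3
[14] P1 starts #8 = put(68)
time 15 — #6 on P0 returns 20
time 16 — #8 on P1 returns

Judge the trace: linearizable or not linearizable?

linearizable

one valid linearization: #1, #2, #3, #4, #5, #7, #6, #8
1. #1 put(13), leaving queue <13>
2. #2 put(3), leaving queue <13,3>
3. #3 take() → 13, leaving queue <3>
4. #4 put(20), leaving queue <3,20>
5. #5 put(22), leaving queue <3,20,22>
6. #7 take() → 3, leaving queue <20,22>
7. #6 take() → 20, leaving queue <22>
8. #8 put(68), leaving queue <22,68>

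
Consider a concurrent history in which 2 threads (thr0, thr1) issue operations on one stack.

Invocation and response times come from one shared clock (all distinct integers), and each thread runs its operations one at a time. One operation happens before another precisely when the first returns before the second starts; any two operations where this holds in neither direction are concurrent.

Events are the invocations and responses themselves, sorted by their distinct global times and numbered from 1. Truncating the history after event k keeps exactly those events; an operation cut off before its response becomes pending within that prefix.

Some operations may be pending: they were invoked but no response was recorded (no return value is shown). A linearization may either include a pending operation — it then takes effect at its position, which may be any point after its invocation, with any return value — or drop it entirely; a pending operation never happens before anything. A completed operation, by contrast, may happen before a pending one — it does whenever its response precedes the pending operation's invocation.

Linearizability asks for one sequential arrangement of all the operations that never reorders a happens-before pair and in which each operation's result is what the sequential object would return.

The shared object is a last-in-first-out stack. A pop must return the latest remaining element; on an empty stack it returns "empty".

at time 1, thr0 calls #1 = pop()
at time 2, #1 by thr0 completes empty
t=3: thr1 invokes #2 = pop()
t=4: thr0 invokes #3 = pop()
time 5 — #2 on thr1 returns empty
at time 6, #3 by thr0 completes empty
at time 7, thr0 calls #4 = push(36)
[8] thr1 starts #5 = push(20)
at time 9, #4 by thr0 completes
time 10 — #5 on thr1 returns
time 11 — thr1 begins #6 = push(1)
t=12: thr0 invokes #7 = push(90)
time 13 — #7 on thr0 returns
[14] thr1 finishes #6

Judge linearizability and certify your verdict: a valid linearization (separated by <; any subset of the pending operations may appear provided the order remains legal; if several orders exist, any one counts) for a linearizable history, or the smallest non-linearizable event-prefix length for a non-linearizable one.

linearizable — witness: #1 < #2 < #3 < #4 < #5 < #6 < #7

step 1: #1 pop() → empty — stack <>
step 2: #2 pop() → empty — stack <>
step 3: #3 pop() → empty — stack <>
step 4: #4 push(36) — stack <36>
step 5: #5 push(20) — stack <36,20>
step 6: #6 push(1) — stack <36,20,1>
step 7: #7 push(90) — stack <36,20,1,90>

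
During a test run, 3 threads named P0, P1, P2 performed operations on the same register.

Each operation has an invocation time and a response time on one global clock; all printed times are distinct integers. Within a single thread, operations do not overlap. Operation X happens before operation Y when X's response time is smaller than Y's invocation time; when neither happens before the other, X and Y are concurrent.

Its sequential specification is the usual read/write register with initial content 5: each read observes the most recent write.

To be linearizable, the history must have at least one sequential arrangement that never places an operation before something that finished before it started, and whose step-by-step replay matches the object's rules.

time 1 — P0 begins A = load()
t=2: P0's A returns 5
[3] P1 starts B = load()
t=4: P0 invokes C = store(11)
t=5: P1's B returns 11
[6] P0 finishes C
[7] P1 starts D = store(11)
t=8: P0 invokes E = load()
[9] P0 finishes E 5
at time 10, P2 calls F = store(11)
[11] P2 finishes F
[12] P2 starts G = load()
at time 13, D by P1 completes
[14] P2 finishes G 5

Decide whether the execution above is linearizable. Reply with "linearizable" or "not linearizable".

through event 8 a valid linearization exists; event 9 (E responding at time 9) ends that
4 completed operations, 2 real-time-consistent orders — every register replay fails
including or dropping the 1 pending operation (D) in any combination fails
for example A, B, C, E (pending dropped) fails at step 2: B load() → 11 is not legal there
for example A, C, B, E (pending dropped) fails at step 4: E load() → 5 is not legal there

not linearizable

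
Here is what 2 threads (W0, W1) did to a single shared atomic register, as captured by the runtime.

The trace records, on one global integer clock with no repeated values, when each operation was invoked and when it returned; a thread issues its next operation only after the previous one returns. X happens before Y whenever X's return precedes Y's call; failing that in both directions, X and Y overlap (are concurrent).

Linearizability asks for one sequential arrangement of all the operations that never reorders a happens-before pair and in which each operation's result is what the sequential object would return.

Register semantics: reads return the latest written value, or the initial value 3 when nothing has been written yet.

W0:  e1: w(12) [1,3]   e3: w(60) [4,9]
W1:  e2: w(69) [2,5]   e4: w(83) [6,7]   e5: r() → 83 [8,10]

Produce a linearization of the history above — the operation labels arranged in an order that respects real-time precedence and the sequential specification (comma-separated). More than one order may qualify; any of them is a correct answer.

after step 1 (e1 w(12)): value 12
after step 2 (e2 w(69)): value 69
after step 3 (e3 w(60)): value 60
after step 4 (e4 w(83)): value 83
after step 5 (e5 r() → 83): value 83

e1, e2, e3, e4, e5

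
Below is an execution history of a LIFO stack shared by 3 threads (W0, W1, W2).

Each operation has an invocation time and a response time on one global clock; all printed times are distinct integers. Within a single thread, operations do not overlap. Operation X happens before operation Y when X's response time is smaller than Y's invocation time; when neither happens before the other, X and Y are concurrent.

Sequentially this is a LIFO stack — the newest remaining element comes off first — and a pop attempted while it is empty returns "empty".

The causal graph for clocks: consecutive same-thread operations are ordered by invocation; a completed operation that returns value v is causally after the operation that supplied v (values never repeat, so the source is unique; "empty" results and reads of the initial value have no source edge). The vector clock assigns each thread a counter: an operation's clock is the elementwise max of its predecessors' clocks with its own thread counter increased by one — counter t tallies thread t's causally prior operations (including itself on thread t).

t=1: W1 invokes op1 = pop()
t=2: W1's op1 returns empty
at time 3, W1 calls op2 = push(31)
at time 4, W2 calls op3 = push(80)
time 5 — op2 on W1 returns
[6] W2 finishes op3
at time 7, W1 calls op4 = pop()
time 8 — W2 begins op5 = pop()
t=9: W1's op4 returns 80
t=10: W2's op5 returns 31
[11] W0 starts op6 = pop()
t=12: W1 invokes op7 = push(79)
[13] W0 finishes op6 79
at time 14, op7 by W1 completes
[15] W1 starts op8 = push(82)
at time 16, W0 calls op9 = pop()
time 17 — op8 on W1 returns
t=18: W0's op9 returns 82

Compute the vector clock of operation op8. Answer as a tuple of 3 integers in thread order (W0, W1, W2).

(0, 5, 1)

root op op3, invoked 4: fresh clock plus W2's own tick → (0, 0, 1)
root op op1, invoked 1: fresh clock plus W1's own tick → (0, 1, 0)
op2, invoked 3, takes VC(op1)=(0, 1, 0) under max, adds 1 for W1 → (0, 2, 0)
op5, invoked 8, takes VC(op2)=(0, 2, 0), VC(op3)=(0, 0, 1) under max, adds 1 for W2 → (0, 2, 2)
op4, invoked 7, takes VC(op2)=(0, 2, 0), VC(op3)=(0, 0, 1) under max, adds 1 for W1 → (0, 3, 1)
op7, invoked 12, takes VC(op4)=(0, 3, 1) under max, adds 1 for W1 → (0, 4, 1)
op8, invoked 15, takes VC(op7)=(0, 4, 1) under max, adds 1 for W1 → (0, 5, 1)
op6, invoked 11, takes VC(op7)=(0, 4, 1) under max, adds 1 for W0 → (1, 4, 1)
op9, invoked 16, takes VC(op6)=(1, 4, 1), VC(op8)=(0, 5, 1) under max, adds 1 for W0 → (2, 5, 1)
target: VC(op8) = (0, 5, 1)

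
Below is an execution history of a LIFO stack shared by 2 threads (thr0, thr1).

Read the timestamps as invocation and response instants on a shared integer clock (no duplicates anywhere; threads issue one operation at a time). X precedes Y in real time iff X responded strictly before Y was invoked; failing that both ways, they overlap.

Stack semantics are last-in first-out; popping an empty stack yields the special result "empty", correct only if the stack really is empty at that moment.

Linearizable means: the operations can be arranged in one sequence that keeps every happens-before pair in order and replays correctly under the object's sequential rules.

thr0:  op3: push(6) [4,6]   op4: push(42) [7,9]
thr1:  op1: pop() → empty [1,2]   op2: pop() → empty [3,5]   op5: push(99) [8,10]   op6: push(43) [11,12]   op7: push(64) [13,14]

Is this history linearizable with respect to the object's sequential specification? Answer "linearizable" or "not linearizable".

witness order: op1, op2, op3, op4, op5, op6, op7
1. op1 pop() → empty, leaving stack <>
2. op2 pop() → empty, leaving stack <>
3. op3 push(6), leaving stack <6>
4. op4 push(42), leaving stack <6,42>
5. op5 push(99), leaving stack <6,42,99>
6. op6 push(43), leaving stack <6,42,99,43>
7. op7 push(64), leaving stack <6,42,99,43,64>

linearizable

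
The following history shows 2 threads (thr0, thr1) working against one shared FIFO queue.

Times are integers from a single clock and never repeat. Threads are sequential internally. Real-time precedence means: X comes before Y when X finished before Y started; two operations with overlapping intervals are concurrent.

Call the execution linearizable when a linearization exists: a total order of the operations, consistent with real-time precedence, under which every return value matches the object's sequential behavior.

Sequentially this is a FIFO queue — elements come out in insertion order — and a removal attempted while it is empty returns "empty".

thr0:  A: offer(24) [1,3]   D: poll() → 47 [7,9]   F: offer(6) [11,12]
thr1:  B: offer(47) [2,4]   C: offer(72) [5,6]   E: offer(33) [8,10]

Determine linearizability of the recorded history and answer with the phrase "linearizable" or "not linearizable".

a witness: B, A, C, D, E, F
1. B offer(47), leaving queue <47>
2. A offer(24), leaving queue <47,24>
3. C offer(72), leaving queue <47,24,72>
4. D poll() → 47, leaving queue <24,72>
5. E offer(33), leaving queue <24,72,33>
6. F offer(6), leaving queue <24,72,33,6>

linearizable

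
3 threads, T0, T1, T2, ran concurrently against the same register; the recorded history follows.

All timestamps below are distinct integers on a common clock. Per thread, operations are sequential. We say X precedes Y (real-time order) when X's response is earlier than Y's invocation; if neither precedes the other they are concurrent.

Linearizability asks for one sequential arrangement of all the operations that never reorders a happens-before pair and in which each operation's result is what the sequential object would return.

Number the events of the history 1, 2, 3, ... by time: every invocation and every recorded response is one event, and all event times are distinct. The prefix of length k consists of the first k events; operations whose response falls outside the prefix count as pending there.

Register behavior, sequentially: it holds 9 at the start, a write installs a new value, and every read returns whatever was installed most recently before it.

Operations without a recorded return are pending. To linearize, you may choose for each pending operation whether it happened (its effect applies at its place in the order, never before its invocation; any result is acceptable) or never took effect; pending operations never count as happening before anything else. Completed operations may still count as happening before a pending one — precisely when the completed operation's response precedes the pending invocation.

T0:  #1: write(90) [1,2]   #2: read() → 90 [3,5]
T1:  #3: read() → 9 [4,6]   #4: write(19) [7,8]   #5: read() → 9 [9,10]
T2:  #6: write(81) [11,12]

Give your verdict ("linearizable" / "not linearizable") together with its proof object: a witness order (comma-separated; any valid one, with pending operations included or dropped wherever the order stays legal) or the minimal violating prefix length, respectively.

not linearizable — minimal violating prefix: 6 events

the violation lands at event 6, #3's response at time 6: events 1..5 linearize, events 1..6 do not
no legal order exists: 2 real-time-consistent candidates over 3 completed register operations, all rejected
e.g. #1, #2, #3: illegal at step 3, since #3 read() → 9 cannot apply there
e.g. #1, #3, #2: illegal at step 2, since #3 read() → 9 cannot apply there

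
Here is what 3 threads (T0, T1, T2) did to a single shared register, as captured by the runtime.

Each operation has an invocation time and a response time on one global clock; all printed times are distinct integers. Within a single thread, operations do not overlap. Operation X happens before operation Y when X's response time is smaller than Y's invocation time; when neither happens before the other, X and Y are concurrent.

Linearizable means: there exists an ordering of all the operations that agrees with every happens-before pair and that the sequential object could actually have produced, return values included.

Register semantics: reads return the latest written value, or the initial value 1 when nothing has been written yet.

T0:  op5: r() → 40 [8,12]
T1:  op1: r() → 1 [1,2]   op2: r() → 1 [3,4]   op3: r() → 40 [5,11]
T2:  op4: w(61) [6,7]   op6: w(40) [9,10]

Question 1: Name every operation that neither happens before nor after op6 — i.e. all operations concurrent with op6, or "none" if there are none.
op3, op5

op6 spans [9,10]: anything still running between times 9 and 10 counts as concurrent
op1 [1,2]: before
op2 [3,4]: before
op3 [5,11]: concurrent
op4 [6,7]: before
op5 [8,12]: concurrent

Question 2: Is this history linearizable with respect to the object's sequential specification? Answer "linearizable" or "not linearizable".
linearizable

witness order: op1, op2, op4, op6, op3, op5
step 1: op1 r() → 1 — value 1
step 2: op2 r() → 1 — value 1
step 3: op4 w(61) — value 61
step 4: op6 w(40) — value 40
step 5: op3 r() → 40 — value 40
step 6: op5 r() → 40 — value 40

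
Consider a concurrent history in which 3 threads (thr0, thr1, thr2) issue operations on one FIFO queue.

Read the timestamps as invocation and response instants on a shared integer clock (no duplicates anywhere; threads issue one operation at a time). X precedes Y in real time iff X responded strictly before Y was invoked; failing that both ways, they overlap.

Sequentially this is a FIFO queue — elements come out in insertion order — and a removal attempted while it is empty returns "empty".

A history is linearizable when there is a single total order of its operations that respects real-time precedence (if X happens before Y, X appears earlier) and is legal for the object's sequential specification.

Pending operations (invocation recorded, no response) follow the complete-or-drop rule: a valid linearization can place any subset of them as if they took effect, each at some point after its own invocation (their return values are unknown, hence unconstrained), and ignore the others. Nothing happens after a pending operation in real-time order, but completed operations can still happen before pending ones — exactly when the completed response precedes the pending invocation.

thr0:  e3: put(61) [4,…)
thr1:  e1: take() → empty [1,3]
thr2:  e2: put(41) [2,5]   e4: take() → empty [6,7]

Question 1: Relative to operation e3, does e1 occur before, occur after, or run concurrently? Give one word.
e1 spans [1,3], e3 spans [4,…)
resp(e1)=3 < inv(e3)=4

before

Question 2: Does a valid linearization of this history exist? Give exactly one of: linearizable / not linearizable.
cut after 6 events: linearizable; cut after 7 events (e4 responds, time 7): not linearizable
the 3 completed operations admit 2 real-time orders; each fails the FIFO queue replay
include/drop combinations of the 1 pending operation (e3) were all tried; none helps
take e1, e2, e4 (pending dropped): step 3 already fails, because e4 take() → empty cannot occur there
take e2, e1, e4 (pending dropped): step 2 already fails, because e1 take() → empty cannot occur there

not linearizable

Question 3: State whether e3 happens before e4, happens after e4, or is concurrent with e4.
e3 spans [4,…), e4 spans [6,7]
the intervals overlap in both directions

concurrent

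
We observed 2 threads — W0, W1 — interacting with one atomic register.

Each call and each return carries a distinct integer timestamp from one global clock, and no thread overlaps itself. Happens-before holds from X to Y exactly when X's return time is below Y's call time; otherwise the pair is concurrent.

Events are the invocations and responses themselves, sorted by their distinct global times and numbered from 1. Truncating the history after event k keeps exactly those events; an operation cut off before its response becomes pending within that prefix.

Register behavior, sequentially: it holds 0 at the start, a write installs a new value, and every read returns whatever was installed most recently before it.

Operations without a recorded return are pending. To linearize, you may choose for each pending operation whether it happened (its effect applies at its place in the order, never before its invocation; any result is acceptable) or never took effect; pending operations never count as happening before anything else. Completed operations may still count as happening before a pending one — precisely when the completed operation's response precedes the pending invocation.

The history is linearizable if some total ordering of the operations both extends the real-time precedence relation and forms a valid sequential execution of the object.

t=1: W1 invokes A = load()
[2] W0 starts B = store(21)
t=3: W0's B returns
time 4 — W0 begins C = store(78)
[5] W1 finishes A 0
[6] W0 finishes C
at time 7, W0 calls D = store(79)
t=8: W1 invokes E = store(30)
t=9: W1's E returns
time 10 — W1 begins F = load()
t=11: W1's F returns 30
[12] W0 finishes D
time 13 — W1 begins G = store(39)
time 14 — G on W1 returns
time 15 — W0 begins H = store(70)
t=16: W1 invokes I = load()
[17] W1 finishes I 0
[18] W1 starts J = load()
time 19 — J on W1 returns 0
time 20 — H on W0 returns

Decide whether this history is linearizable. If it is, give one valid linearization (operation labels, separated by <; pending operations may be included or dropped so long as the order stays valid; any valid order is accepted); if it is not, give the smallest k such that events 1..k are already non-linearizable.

not linearizable — minimal violating prefix: 17 events

cut after 16 events: linearizable; cut after 17 events (I responds, time 17): not linearizable
every one of the 9 real-time-consistent orders over 8 completed atomic register ops fails the sequential spec
including or dropping the 1 pending operation (H) in any combination fails
sample order A, B, C, D, E, F, G, I (pending dropped) stalls at step 8 — I load() → 0 has no legal effect
sample order A, B, C, E, D, F, G, I (pending dropped) stalls at step 6 — F load() → 30 has no legal effect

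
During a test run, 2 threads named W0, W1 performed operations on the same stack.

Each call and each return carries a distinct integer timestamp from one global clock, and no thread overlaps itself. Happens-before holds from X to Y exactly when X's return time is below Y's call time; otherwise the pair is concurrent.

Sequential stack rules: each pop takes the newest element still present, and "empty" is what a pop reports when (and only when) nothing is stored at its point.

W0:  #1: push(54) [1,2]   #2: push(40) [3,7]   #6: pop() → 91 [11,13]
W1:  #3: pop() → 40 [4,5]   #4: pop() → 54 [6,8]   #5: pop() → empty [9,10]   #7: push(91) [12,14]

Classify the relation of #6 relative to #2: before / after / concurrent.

after

#6 spans [11,13], #2 spans [3,7]
resp(#2)=7 < inv(#6)=11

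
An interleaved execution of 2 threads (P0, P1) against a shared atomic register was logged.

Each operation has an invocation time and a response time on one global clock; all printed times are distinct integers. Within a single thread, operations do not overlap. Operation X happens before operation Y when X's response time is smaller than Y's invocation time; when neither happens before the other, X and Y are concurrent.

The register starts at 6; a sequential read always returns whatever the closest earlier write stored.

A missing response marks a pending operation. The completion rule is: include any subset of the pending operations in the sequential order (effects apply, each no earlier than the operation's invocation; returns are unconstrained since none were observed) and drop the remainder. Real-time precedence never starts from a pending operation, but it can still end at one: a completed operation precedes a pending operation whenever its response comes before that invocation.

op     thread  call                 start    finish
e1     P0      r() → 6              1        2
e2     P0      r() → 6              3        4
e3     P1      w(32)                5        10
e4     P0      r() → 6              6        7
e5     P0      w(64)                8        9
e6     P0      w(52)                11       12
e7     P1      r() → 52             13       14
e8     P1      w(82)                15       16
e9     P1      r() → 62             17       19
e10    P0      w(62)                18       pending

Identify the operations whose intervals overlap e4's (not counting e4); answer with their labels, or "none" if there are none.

e3

concurrent with e4 ([6,7]): every op whose interval crosses 6..7
e1 [1,2]: before
e2 [3,4]: before
e3 [5,10]: concurrent
e5 [8,9]: after
e6 [11,12]: after
e7 [13,14]: after
e8 [15,16]: after
e9 [17,19]: after
e10 [18,…): after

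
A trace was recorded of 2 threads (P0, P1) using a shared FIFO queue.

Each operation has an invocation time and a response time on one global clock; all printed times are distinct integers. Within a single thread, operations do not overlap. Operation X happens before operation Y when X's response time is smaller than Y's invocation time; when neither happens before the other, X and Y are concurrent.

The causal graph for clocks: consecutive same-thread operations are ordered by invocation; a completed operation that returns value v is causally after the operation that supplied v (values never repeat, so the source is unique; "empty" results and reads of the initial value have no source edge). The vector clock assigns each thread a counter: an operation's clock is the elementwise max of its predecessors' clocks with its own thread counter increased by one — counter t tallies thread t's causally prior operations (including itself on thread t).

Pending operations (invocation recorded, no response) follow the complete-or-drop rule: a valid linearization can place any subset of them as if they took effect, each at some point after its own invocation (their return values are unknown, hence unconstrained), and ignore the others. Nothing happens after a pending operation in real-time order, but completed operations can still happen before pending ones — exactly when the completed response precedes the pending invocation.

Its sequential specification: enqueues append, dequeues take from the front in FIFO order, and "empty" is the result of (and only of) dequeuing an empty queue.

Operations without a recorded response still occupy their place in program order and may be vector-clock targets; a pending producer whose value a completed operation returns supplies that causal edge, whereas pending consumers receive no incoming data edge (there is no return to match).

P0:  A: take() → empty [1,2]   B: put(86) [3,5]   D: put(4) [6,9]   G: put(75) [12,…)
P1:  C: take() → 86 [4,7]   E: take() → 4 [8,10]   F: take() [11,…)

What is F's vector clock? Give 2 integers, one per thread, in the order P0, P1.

VC(A, invoked at 1): no causal predecessors; +1 on P0 → (1, 0)
from VC(A)=(1, 0), B (invoked 3) maxes components and bumps P0 → (2, 0)
from VC(B)=(2, 0), C (invoked 4) maxes components and bumps P1 → (2, 1)
from VC(B)=(2, 0), D (invoked 6) maxes components and bumps P0 → (3, 0)
from VC(D)=(3, 0), G (invoked 12) maxes components and bumps P0 → (4, 0)
from VC(C)=(2, 1), VC(D)=(3, 0), E (invoked 8) maxes components and bumps P1 → (3, 2)
from VC(E)=(3, 2), F (invoked 11) maxes components and bumps P1 → (3, 3)
target: VC(F) = (3, 3)

(3, 3)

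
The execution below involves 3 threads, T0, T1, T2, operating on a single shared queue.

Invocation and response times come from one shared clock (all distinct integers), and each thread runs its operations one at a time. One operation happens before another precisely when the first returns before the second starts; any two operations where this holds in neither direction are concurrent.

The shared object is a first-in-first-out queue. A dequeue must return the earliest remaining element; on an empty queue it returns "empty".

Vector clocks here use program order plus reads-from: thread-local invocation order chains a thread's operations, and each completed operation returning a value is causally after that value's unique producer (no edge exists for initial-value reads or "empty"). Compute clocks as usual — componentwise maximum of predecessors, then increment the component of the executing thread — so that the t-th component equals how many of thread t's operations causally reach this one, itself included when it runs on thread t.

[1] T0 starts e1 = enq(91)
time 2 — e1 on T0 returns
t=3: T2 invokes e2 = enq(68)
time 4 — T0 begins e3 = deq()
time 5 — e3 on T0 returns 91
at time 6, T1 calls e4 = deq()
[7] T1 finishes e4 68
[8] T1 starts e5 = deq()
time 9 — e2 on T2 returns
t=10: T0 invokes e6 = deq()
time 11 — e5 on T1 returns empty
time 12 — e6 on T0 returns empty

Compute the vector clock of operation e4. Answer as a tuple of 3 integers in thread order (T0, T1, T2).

(0, 1, 1)

invoked at 3, e2 has no predecessors; its own T2 bump gives (0, 0, 1)
invoked at 1, e1 has no predecessors; its own T0 bump gives (1, 0, 0)
from VC(e2)=(0, 0, 1), e4 (invoked 6) maxes components and bumps T1 → (0, 1, 1)
from VC(e1)=(1, 0, 0), e3 (invoked 4) maxes components and bumps T0 → (2, 0, 0)
from VC(e4)=(0, 1, 1), e5 (invoked 8) maxes components and bumps T1 → (0, 2, 1)
from VC(e3)=(2, 0, 0), e6 (invoked 10) maxes components and bumps T0 → (3, 0, 0)
target: VC(e4) = (0, 1, 1)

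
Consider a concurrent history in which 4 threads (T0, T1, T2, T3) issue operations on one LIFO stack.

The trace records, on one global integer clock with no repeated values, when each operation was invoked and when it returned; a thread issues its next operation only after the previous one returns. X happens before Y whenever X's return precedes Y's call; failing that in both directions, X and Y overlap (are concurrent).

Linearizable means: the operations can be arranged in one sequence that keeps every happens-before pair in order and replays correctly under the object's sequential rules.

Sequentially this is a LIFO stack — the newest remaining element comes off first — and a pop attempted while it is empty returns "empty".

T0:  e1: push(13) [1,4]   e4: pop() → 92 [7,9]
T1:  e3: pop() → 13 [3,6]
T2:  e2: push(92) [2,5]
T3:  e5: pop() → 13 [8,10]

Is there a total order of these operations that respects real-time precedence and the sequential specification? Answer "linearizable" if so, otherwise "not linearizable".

not linearizable

the violation lands at event 10, e5's response at time 10: events 1..9 linearize, events 1..10 do not
the 5 completed operations admit 12 real-time orders; each fails the LIFO stack replay
sample order e1, e2, e3, e4, e5 stalls at step 3 — e3 pop() → 13 has no legal effect
sample order e1, e2, e3, e5, e4 stalls at step 3 — e3 pop() → 13 has no legal effect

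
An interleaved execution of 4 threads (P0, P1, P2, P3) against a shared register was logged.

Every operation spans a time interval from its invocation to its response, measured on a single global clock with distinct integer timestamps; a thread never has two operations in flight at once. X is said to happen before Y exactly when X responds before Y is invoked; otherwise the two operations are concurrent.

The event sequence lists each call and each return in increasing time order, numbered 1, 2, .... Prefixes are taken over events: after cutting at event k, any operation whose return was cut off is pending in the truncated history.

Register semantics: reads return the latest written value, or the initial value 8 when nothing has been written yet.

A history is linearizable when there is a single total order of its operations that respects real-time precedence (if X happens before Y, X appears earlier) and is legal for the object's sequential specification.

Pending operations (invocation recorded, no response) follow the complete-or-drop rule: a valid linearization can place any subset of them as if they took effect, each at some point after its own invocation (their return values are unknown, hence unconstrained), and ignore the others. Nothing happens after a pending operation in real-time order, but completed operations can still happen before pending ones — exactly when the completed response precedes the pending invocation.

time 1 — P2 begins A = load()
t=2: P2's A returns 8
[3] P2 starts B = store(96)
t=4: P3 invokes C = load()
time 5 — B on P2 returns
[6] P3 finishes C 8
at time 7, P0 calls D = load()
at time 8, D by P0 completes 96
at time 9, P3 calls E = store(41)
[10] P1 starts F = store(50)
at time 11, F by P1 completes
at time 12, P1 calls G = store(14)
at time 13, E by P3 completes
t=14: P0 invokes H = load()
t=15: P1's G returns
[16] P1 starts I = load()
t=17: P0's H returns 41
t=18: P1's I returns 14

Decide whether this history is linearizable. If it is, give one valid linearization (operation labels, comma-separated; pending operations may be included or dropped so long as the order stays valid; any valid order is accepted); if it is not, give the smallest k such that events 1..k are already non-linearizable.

after step 1 (A load() → 8): value 8
after step 2 (C load() → 8): value 8
after step 3 (B store(96)): value 96
after step 4 (D load() → 96): value 96
after step 5 (F store(50)): value 50
after step 6 (E store(41)): value 41
after step 7 (H load() → 41): value 41
after step 8 (G store(14)): value 14
after step 9 (I load() → 14): value 14

linearizable — witness: A, C, B, D, F, E, H, G, I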